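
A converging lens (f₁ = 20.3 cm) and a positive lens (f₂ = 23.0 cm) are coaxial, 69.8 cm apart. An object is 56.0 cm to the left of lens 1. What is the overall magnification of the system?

Lens 1: 1/d_i1 = 1/(20.3) − 1/(56.0) = 0.03140, so d_i1 = 31.84 cm; m₁ = −d_i1/d_o1 = -0.5686.
d_o2 = 69.8 − (31.84) = 37.96 cm.
Lens 2: 1/d_i2 = 1/(23.0) − 1/(37.96) = 0.01713, so d_i2 = 58.36 cm; m₂ = −d_i2/d_o2 = -1.537.
m = m₁·m₂ = (-0.5686)(-1.537) = +0.874.

m = +0.874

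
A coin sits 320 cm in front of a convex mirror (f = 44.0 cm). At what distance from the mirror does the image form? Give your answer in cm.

For a convex mirror, f = -44.0 cm.
Mirror equation: 1/v = 1/f − 1/u = 1/(-44.00) − 1/(320) = -0.02273 − 0.003125 = -0.02585, so v = -38.7 cm.
The image is virtual, upright and reduced, behind the mirror.

38.7 cm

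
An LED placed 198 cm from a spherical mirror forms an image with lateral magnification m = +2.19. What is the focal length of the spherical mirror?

m = −d_i/d_o ⇒ d_i = −m·d_o = −(+2.19)·(198) = -433.6 cm.
1/f = 1/d_o + 1/d_i = 1/(198) + 1/(-433.6) = 0.002744, so f = 364 cm.
Since f is positive, the spherical mirror is concave.

f = 364 cm (concave)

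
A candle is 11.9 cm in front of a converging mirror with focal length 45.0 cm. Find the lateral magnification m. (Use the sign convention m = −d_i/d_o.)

1/d_i = 1/f − 1/d_o = 1/(45.00) − 1/(11.9) = -0.06181, so d_i = -16.18 cm.
m = −d_i/d_o = −(-16.18)/(11.9) = +1.36.
The image is virtual, upright and enlarged, behind the mirror.

m = +1.36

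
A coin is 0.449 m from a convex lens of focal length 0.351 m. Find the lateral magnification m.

m = -3.58

1/d_i = 1/f − 1/d_o = 1/(0.3510) − 1/(0.449) = 0.6218, so d_i = 1.608 m.
m = −d_i/d_o = −(1.608)/(0.449) = -3.58.
The image is real, inverted and enlarged, on the far side of the lens.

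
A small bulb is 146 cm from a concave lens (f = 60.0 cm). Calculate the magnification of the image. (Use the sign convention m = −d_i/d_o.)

For a concave lens, f = -60.0 cm.
1/d_i = 1/f − 1/d_o = 1/(-60.00) − 1/(146) = -0.02352, so d_i = -42.52 cm.
m = −d_i/d_o = −(-42.52)/(146) = +0.291.
The image is virtual, upright and reduced, on the same side as the object.

m = +0.291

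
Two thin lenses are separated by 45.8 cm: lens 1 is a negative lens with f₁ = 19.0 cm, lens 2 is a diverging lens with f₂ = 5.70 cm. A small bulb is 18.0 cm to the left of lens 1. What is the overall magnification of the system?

f₁ = −19.0 cm (diverging).
Lens 1: 1/d_i1 = 1/(-19.0) − 1/(18.0) = -0.1082, so d_i1 = -9.243 cm; m₁ = −d_i1/d_o1 = +0.5135.
d_o2 = 45.8 − (-9.243) = 55.04 cm.
f₂ = −5.70 cm (diverging).
Lens 2: 1/d_i2 = 1/(-5.70) − 1/(55.04) = -0.1936, so d_i2 = -5.165 cm; m₂ = −d_i2/d_o2 = +0.09384.
m = m₁·m₂ = (+0.5135)(+0.09384) = +0.0482.

m = +0.0482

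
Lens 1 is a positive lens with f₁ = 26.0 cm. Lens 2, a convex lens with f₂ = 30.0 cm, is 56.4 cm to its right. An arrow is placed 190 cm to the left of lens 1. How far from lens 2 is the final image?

212 cm

Lens 1: 1/d_i1 = 1/f₁ − 1/d_o1 = 1/(26.0) − 1/(190) = 0.03320, so d_i1 = 30.12 cm.
The intermediate image is 30.12 cm to the right of lens 1, which is 56.4 − (30.12) = 26.28 cm to the left of lens 2, so d_o2 = +26.28 cm.
Lens 2: 1/d_i2 = 1/f₂ − 1/d_o2 = 1/(30.0) − 1/(26.28) = -0.004718, so d_i2 = -212 cm.
The final image is virtual, 212 cm to the left of lens 2 (overall magnification ≈ -1.3).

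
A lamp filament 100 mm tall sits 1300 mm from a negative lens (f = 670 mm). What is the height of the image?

34.0 mm

For a negative lens, f = -670 mm.
1/d_i = 1/f − 1/d_o = 1/(-670.0) − 1/(1300) = -0.002262, so d_i = -442.1 mm.
m = −d_i/d_o = +0.3401.
|h_i| = |m|·h_o = 0.3401 × 100 = 34.0 mm. The image is virtual, upright and reduced, on the same side as the object.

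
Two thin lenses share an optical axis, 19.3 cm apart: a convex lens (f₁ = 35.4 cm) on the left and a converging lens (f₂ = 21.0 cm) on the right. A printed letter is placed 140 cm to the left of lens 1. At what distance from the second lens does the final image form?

12.0 cm

Lens 1: 1/d_i1 = 1/f₁ − 1/d_o1 = 1/(35.4) − 1/(140) = 0.02111, so d_i1 = 47.38 cm.
The intermediate image is 47.38 cm to the right of lens 1, which lies 28.08 cm to the right of lens 2 — a virtual object — so d_o2 = −28.08 cm.
Lens 2: 1/d_i2 = 1/f₂ − 1/d_o2 = 1/(21.0) − 1/(-28.08) = 0.08323, so d_i2 = 12.0 cm.
The final image is real, 12.0 cm to the right of lens 2 (overall magnification ≈ -0.14).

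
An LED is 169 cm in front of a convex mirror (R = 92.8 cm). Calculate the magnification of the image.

m = +0.215

f = R/2 = 92.8/2 = 46.40 cm; for a convex mirror, f = -46.40 cm.
1/d_i = 1/f − 1/d_o = 1/(-46.40) − 1/(169) = -0.02747, so d_i = -36.40 cm.
m = −d_i/d_o = −(-36.40)/(169) = +0.215.
The image is virtual, upright and reduced, behind the mirror.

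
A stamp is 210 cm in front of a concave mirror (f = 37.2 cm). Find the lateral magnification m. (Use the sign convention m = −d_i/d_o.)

m = -0.215

1/d_i = 1/f − 1/d_o = 1/(37.20) − 1/(210) = 0.02212, so d_i = 45.21 cm.
m = −d_i/d_o = −(45.21)/(210) = -0.215.
The image is real, inverted and reduced, in front of the mirror.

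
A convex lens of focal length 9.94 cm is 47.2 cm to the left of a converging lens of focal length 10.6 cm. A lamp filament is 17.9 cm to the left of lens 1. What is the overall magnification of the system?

m = +0.929

Lens 1: 1/d_i1 = 1/(9.94) − 1/(17.9) = 0.04474, so d_i1 = 22.35 cm; m₁ = −d_i1/d_o1 = -1.249.
d_o2 = 47.2 − (22.35) = 24.85 cm.
Lens 2: 1/d_i2 = 1/(10.6) − 1/(24.85) = 0.05410, so d_i2 = 18.48 cm; m₂ = −d_i2/d_o2 = -0.7439.
m = m₁·m₂ = (-1.249)(-0.7439) = +0.929.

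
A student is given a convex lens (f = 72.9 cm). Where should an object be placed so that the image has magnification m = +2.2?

m = −d_i/d_o ⇒ d_i = −m·d_o.
1/f = 1/d_o + 1/d_i = 1/d_o − 1/(m·d_o) = (1 − 1/m)/d_o, so d_o = f(1 − 1/m) = (72.90)(1 − 1/(+2.2)) = 39.8 cm.

39.8 cm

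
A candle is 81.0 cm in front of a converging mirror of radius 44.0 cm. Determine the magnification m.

f = R/2 = 44.0/2 = 22.00 cm.
1/d_i = 1/f − 1/d_o = 1/(22.00) − 1/(81.0) = 0.03311, so d_i = 30.20 cm.
m = −d_i/d_o = −(30.20)/(81.0) = -0.373.
The image is real, inverted and reduced, in front of the mirror.

m = -0.373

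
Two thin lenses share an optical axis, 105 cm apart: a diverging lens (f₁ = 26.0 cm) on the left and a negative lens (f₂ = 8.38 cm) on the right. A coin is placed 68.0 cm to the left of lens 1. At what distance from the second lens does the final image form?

Lens 1 is diverging, so f₁ = −26.0 cm.
Lens 1: 1/d_i1 = 1/f₁ − 1/d_o1 = 1/(-26.0) − 1/(68.0) = -0.05317, so d_i1 = -18.81 cm.
The intermediate image is 18.81 cm to the left of lens 1 (virtual), which is 105 − (-18.81) = 123.8 cm to the left of lens 2, so d_o2 = +123.8 cm.
Lens 2 is diverging, so f₂ = −8.38 cm.
Lens 2: 1/d_i2 = 1/f₂ − 1/d_o2 = 1/(-8.38) − 1/(123.8) = -0.1274, so d_i2 = -7.85 cm.
The final image is virtual, 7.85 cm to the left of lens 2 (overall magnification ≈ 0.018).

7.85 cm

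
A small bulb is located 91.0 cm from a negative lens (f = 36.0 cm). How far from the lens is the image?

25.8 cm

For a negative lens, f = -36.0 cm.
Lens equation: 1/q = 1/f − 1/p = 1/(-36.00) − 1/(91.0) = -0.02778 − 0.01099 = -0.03877, so q = -25.8 cm.
The image is virtual, upright and reduced, on the same side as the object.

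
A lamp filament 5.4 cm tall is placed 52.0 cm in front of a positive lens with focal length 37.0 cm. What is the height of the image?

1/d_i = 1/f − 1/d_o = 1/(37.00) − 1/(52.0) = 0.007796, so d_i = 128.3 cm.
m = −d_i/d_o = -2.467.
|h_i| = |m|·h_o = 2.467 × 5.4 = 13.3 cm. The image is real, inverted and enlarged, on the far side of the lens.

13.3 cm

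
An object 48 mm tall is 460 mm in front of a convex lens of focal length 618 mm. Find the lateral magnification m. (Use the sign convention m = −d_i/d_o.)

m = +3.91

1/d_i = 1/f − 1/d_o = 1/(618.0) − 1/(460) = -0.0005558, so d_i = -1799 mm.
m = −d_i/d_o = −(-1799)/(460) = +3.91.
The image is virtual, upright and enlarged, on the same side as the object.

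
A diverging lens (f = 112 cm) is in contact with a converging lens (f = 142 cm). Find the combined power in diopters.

P₁ = 1/f₁ = 1/(-1.12 m) = -0.8929 D; P₂ = 1/f₂ = 1/(1.42 m) = +0.7042 D.
For thin lenses in contact, P = P₁ + P₂ = (-0.8929) + (+0.7042) = -0.189 D.

P = -0.189 D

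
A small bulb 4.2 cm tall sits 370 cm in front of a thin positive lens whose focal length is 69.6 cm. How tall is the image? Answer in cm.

1/d_i = 1/f − 1/d_o = 1/(69.60) − 1/(370) = 0.01167, so d_i = 85.73 cm.
m = −d_i/d_o = -0.2317.
|h_i| = |m|·h_o = 0.2317 × 4.2 = 0.973 cm. The image is real, inverted and reduced, on the far side of the lens.

0.973 cm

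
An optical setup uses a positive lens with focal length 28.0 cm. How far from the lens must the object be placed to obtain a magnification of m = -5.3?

33.3 cm

m = −d_i/d_o ⇒ d_i = −m·d_o.
1/f = 1/d_o + 1/d_i = 1/d_o − 1/(m·d_o) = (1 − 1/m)/d_o, so d_o = f(1 − 1/m) = (28.00)(1 − 1/(-5.3)) = 33.3 cm.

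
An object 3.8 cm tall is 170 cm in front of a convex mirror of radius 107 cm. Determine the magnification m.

f = R/2 = 107/2 = 53.50 cm; for a convex mirror, f = -53.50 cm.
1/d_i = 1/f − 1/d_o = 1/(-53.50) − 1/(170) = -0.02457, so d_i = -40.69 cm.
m = −d_i/d_o = −(-40.69)/(170) = +0.239.
The image is virtual, upright and reduced, behind the mirror.

m = +0.239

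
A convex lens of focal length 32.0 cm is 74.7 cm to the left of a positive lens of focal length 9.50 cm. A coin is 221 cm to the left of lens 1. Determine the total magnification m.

Lens 1: 1/d_i1 = 1/(32.0) − 1/(221) = 0.02673, so d_i1 = 37.42 cm; m₁ = −d_i1/d_o1 = -0.1693.
d_o2 = 74.7 − (37.42) = 37.28 cm.
Lens 2: 1/d_i2 = 1/(9.50) − 1/(37.28) = 0.07844, so d_i2 = 12.75 cm; m₂ = −d_i2/d_o2 = -0.3420.
m = m₁·m₂ = (-0.1693)(-0.3420) = +0.0579.

m = +0.0579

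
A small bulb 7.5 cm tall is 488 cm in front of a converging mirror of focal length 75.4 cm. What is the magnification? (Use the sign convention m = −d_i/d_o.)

1/d_i = 1/f − 1/d_o = 1/(75.40) − 1/(488) = 0.01121, so d_i = 89.18 cm.
m = −d_i/d_o = −(89.18)/(488) = -0.183.
The image is real, inverted and reduced, in front of the mirror.

m = -0.183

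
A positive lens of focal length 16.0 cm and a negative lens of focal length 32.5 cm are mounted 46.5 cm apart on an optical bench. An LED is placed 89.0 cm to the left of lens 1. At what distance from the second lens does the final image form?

14.7 cm

Lens 1: 1/d_i1 = 1/f₁ − 1/d_o1 = 1/(16.0) − 1/(89.0) = 0.05126, so d_i1 = 19.51 cm.
The intermediate image is 19.51 cm to the right of lens 1, which is 46.5 − (19.51) = 26.99 cm to the left of lens 2, so d_o2 = +26.99 cm.
Lens 2 is diverging, so f₂ = −32.5 cm.
Lens 2: 1/d_i2 = 1/f₂ − 1/d_o2 = 1/(-32.5) − 1/(26.99) = -0.06782, so d_i2 = -14.7 cm.
The final image is virtual, 14.7 cm to the left of lens 2 (overall magnification ≈ -0.12).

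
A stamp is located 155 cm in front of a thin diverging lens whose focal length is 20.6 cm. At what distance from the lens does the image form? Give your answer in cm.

18.2 cm

For a diverging lens, f = -20.6 cm.
Thin-lens equation: 1/d_i = 1/f − 1/d_o = 1/(-20.60) − 1/(155) = -0.04854 − 0.006452 = -0.05500, so d_i = -18.2 cm.
The image is virtual, upright and reduced, on the same side as the object.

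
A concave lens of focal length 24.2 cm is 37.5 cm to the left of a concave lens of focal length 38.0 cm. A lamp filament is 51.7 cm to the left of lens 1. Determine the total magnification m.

f₁ = −24.2 cm (diverging).
Lens 1: 1/d_i1 = 1/(-24.2) − 1/(51.7) = -0.06066, so d_i1 = -16.48 cm; m₁ = −d_i1/d_o1 = +0.3188.
d_o2 = 37.5 − (-16.48) = 53.98 cm.
f₂ = −38.0 cm (diverging).
Lens 2: 1/d_i2 = 1/(-38.0) − 1/(53.98) = -0.04484, so d_i2 = -22.30 cm; m₂ = −d_i2/d_o2 = +0.4131.
m = m₁·m₂ = (+0.3188)(+0.4131) = +0.132.

m = +0.132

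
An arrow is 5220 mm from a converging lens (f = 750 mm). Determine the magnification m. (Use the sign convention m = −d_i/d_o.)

m = -0.168

1/d_i = 1/f − 1/d_o = 1/(750.0) − 1/(5220) = 0.001142, so d_i = 875.8 mm.
m = −d_i/d_o = −(875.8)/(5220) = -0.168.
The image is real, inverted and reduced, on the far side of the lens.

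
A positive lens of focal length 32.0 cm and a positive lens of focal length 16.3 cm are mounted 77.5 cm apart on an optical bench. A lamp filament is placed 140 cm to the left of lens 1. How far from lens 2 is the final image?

29.8 cm

Lens 1: 1/d_i1 = 1/f₁ − 1/d_o1 = 1/(32.0) − 1/(140) = 0.02411, so d_i1 = 41.48 cm.
The intermediate image is 41.48 cm to the right of lens 1, which is 77.5 − (41.48) = 36.02 cm to the left of lens 2, so d_o2 = +36.02 cm.
Lens 2: 1/d_i2 = 1/f₂ − 1/d_o2 = 1/(16.3) − 1/(36.02) = 0.03359, so d_i2 = 29.8 cm.
The final image is real, 29.8 cm to the right of lens 2 (overall magnification ≈ 0.24).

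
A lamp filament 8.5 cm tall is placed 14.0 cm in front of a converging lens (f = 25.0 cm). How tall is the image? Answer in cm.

19.3 cm

1/d_i = 1/f − 1/d_o = 1/(25.00) − 1/(14.0) = -0.03143, so d_i = -31.82 cm.
m = −d_i/d_o = +2.273.
|h_i| = |m|·h_o = 2.273 × 8.5 = 19.3 cm. The image is virtual, upright and enlarged, on the same side as the object.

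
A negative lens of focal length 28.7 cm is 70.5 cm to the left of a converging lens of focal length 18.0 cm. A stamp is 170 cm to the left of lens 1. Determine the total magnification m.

m = -0.0337

f₁ = −28.7 cm (diverging).
Lens 1: 1/d_i1 = 1/(-28.7) − 1/(170) = -0.04073, so d_i1 = -24.55 cm; m₁ = −d_i1/d_o1 = +0.1444.
d_o2 = 70.5 − (-24.55) = 95.05 cm.
Lens 2: 1/d_i2 = 1/(18.0) − 1/(95.05) = 0.04503, so d_i2 = 22.21 cm; m₂ = −d_i2/d_o2 = -0.2336.
m = m₁·m₂ = (+0.1444)(-0.2336) = -0.0337.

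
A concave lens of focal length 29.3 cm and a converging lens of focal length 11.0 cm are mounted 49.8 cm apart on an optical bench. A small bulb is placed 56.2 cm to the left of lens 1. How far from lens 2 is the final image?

Lens 1 is diverging, so f₁ = −29.3 cm.
Lens 1: 1/d_i1 = 1/f₁ − 1/d_o1 = 1/(-29.3) − 1/(56.2) = -0.05192, so d_i1 = -19.26 cm.
The intermediate image is 19.26 cm to the left of lens 1 (virtual), which is 49.8 − (-19.26) = 69.06 cm to the left of lens 2, so d_o2 = +69.06 cm.
Lens 2: 1/d_i2 = 1/f₂ − 1/d_o2 = 1/(11.0) − 1/(69.06) = 0.07643, so d_i2 = 13.1 cm.
The final image is real, 13.1 cm to the right of lens 2 (overall magnification ≈ -0.065).

13.1 cm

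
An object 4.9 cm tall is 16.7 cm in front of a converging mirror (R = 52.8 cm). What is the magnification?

m = +2.72

f = R/2 = 52.8/2 = 26.40 cm.
1/d_i = 1/f − 1/d_o = 1/(26.40) − 1/(16.7) = -0.02200, so d_i = -45.45 cm.
m = −d_i/d_o = −(-45.45)/(16.7) = +2.72.
The image is virtual, upright and enlarged, behind the mirror.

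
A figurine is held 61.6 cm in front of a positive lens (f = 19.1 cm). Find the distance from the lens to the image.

27.7 cm

Lens equation: 1/v = 1/f − 1/u = 1/(19.10) − 1/(61.6) = 0.05236 − 0.01623 = 0.03612, so v = 27.7 cm.
The image is real, inverted and reduced, on the far side of the lens.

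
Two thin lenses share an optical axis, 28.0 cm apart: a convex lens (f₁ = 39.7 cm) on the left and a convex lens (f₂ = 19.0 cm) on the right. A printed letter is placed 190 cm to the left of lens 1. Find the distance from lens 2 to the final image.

10.2 cm

Lens 1: 1/d_i1 = 1/f₁ − 1/d_o1 = 1/(39.7) − 1/(190) = 0.01993, so d_i1 = 50.19 cm.
The intermediate image is 50.19 cm to the right of lens 1, which lies 22.19 cm to the right of lens 2 — a virtual object — so d_o2 = −22.19 cm.
Lens 2: 1/d_i2 = 1/f₂ − 1/d_o2 = 1/(19.0) − 1/(-22.19) = 0.09770, so d_i2 = 10.2 cm.
The final image is real, 10.2 cm to the right of lens 2 (overall magnification ≈ -0.12).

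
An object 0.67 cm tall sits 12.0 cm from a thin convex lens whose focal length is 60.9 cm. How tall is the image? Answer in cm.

0.834 cm

1/d_i = 1/f − 1/d_o = 1/(60.90) − 1/(12.0) = -0.06691, so d_i = -14.94 cm.
m = −d_i/d_o = +1.245.
|h_i| = |m|·h_o = 1.245 × 0.67 = 0.834 cm. The image is virtual, upright and enlarged, on the same side as the object.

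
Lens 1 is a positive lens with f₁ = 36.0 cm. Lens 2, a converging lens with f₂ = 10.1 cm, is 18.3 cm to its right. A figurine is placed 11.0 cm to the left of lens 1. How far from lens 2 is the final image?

Lens 1: 1/d_i1 = 1/f₁ − 1/d_o1 = 1/(36.0) − 1/(11.0) = -0.06313, so d_i1 = -15.84 cm.
The intermediate image is 15.84 cm to the left of lens 1 (virtual), which is 18.3 − (-15.84) = 34.14 cm to the left of lens 2, so d_o2 = +34.14 cm.
Lens 2: 1/d_i2 = 1/f₂ − 1/d_o2 = 1/(10.1) − 1/(34.14) = 0.06972, so d_i2 = 14.3 cm.
The final image is real, 14.3 cm to the right of lens 2 (overall magnification ≈ -0.60).

14.3 cm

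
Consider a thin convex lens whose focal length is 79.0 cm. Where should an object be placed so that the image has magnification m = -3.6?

101 cm

m = −d_i/d_o ⇒ d_i = −m·d_o.
1/f = 1/d_o + 1/d_i = 1/d_o − 1/(m·d_o) = (1 − 1/m)/d_o, so d_o = f(1 − 1/m) = (79.00)(1 − 1/(-3.6)) = 101 cm.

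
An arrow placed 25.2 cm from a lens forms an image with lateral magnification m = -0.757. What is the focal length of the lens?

f = 10.9 cm (converging)

m = −d_i/d_o ⇒ d_i = −m·d_o = −(-0.757)·(25.2) = 19.08 cm.
1/f = 1/d_o + 1/d_i = 1/(25.2) + 1/(19.08) = 0.09209, so f = 10.9 cm.
Since f is positive, the lens is converging.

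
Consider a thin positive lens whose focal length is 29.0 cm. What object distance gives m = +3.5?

m = −d_i/d_o ⇒ d_i = −m·d_o.
1/f = 1/d_o + 1/d_i = 1/d_o − 1/(m·d_o) = (1 − 1/m)/d_o, so d_o = f(1 − 1/m) = (29.00)(1 − 1/(+3.5)) = 20.7 cm.

20.7 cm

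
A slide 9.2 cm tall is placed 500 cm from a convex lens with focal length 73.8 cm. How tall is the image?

1/d_i = 1/f − 1/d_o = 1/(73.80) − 1/(500) = 0.01155, so d_i = 86.58 cm.
m = −d_i/d_o = -0.1732.
|h_i| = |m|·h_o = 0.1732 × 9.2 = 1.59 cm. The image is real, inverted and reduced, on the far side of the lens.

1.59 cm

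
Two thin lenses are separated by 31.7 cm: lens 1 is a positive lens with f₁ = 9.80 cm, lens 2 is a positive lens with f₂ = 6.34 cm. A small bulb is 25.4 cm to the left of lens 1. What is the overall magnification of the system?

m = +0.424

Lens 1: 1/d_i1 = 1/(9.80) − 1/(25.4) = 0.06267, so d_i1 = 15.96 cm; m₁ = −d_i1/d_o1 = -0.6283.
d_o2 = 31.7 − (15.96) = 15.74 cm.
Lens 2: 1/d_i2 = 1/(6.34) − 1/(15.74) = 0.09420, so d_i2 = 10.62 cm; m₂ = −d_i2/d_o2 = -0.6745.
m = m₁·m₂ = (-0.6283)(-0.6745) = +0.424.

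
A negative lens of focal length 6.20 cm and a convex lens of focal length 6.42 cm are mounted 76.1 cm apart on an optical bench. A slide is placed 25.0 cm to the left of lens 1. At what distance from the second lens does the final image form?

Lens 1 is diverging, so f₁ = −6.20 cm.
Lens 1: 1/d_i1 = 1/f₁ − 1/d_o1 = 1/(-6.20) − 1/(25.0) = -0.2013, so d_i1 = -4.968 cm.
The intermediate image is 4.968 cm to the left of lens 1 (virtual), which is 76.1 − (-4.968) = 81.07 cm to the left of lens 2, so d_o2 = +81.07 cm.
Lens 2: 1/d_i2 = 1/f₂ − 1/d_o2 = 1/(6.42) − 1/(81.07) = 0.1434, so d_i2 = 6.97 cm.
The final image is real, 6.97 cm to the right of lens 2 (overall magnification ≈ -0.017).

6.97 cm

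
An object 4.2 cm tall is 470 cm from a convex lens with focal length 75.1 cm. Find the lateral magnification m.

m = -0.190

1/d_i = 1/f − 1/d_o = 1/(75.10) − 1/(470) = 0.01119, so d_i = 89.38 cm.
m = −d_i/d_o = −(89.38)/(470) = -0.190.
The image is real, inverted and reduced, on the far side of the lens.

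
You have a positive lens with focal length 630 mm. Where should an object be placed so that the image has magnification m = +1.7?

m = −d_i/d_o ⇒ d_i = −m·d_o.
1/f = 1/d_o + 1/d_i = 1/d_o − 1/(m·d_o) = (1 − 1/m)/d_o, so d_o = f(1 − 1/m) = (630.0)(1 − 1/(+1.7)) = 259 mm.

259 mm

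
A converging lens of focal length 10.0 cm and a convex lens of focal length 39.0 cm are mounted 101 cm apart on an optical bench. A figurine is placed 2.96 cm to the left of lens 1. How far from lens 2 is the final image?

Lens 1: 1/d_i1 = 1/f₁ − 1/d_o1 = 1/(10.0) − 1/(2.96) = -0.2378, so d_i1 = -4.205 cm.
The intermediate image is 4.205 cm to the left of lens 1 (virtual), which is 101 − (-4.205) = 105.2 cm to the left of lens 2, so d_o2 = +105.2 cm.
Lens 2: 1/d_i2 = 1/f₂ − 1/d_o2 = 1/(39.0) − 1/(105.2) = 0.01614, so d_i2 = 62.0 cm.
The final image is real, 62.0 cm to the right of lens 2 (overall magnification ≈ -0.84).

62.0 cm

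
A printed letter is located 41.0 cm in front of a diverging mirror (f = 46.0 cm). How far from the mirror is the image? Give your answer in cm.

21.7 cm

For a diverging mirror, f = -46.0 cm.
Mirror equation: 1/d_i = 1/f − 1/d_o = 1/(-46.00) − 1/(41.0) = -0.02174 − 0.02439 = -0.04613, so d_i = -21.7 cm.
The image is virtual, upright and reduced, behind the mirror.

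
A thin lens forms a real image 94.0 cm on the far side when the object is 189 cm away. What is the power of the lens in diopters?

d_i = +94.0 cm.
1/f = 1/d_o + 1/d_i = 1/(189) + 1/(94.0) = 0.01593 cm⁻¹.
f = 62.78 cm = 0.6278 m, so P = 1/f = +1.59 D.

P = +1.59 D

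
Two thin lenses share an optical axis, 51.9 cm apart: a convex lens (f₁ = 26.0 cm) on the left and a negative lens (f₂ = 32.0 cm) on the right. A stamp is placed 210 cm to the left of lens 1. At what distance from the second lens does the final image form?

Lens 1: 1/d_i1 = 1/f₁ − 1/d_o1 = 1/(26.0) − 1/(210) = 0.03370, so d_i1 = 29.67 cm.
The intermediate image is 29.67 cm to the right of lens 1, which is 51.9 − (29.67) = 22.23 cm to the left of lens 2, so d_o2 = +22.23 cm.
Lens 2 is diverging, so f₂ = −32.0 cm.
Lens 2: 1/d_i2 = 1/f₂ − 1/d_o2 = 1/(-32.0) − 1/(22.23) = -0.07623, so d_i2 = -13.1 cm.
The final image is virtual, 13.1 cm to the left of lens 2 (overall magnification ≈ -0.083).

13.1 cm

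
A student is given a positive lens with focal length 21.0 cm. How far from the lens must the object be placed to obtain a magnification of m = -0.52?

61.4 cm

m = −d_i/d_o ⇒ d_i = −m·d_o.
1/f = 1/d_o + 1/d_i = 1/d_o − 1/(m·d_o) = (1 − 1/m)/d_o, so d_o = f(1 − 1/m) = (21.00)(1 − 1/(-0.52)) = 61.4 cm.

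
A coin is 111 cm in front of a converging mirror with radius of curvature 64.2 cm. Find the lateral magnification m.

m = -0.407

f = R/2 = 64.2/2 = 32.10 cm.
1/d_i = 1/f − 1/d_o = 1/(32.10) − 1/(111) = 0.02214, so d_i = 45.16 cm.
m = −d_i/d_o = −(45.16)/(111) = -0.407.
The image is real, inverted and reduced, in front of the mirror.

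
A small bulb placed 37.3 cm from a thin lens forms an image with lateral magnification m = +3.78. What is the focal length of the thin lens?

f = 50.7 cm (converging)

m = −d_i/d_o ⇒ d_i = −m·d_o = −(+3.78)·(37.3) = -141.0 cm.
1/f = 1/d_o + 1/d_i = 1/(37.3) + 1/(-141.0) = 0.01972, so f = 50.7 cm.
Since f is positive, the thin lens is converging.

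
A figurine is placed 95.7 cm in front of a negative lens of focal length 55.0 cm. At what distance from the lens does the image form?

34.9 cm

For a negative lens, f = -55.0 cm.
Thin-lens equation: 1/v = 1/f − 1/u = 1/(-55.00) − 1/(95.7) = -0.01818 − 0.01045 = -0.02863, so v = -34.9 cm.
The image is virtual, upright and reduced, on the same side as the object.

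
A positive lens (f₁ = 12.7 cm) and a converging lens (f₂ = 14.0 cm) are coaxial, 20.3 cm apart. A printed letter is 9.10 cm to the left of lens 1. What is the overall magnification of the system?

Lens 1: 1/d_i1 = 1/(12.7) − 1/(9.10) = -0.03115, so d_i1 = -32.10 cm; m₁ = −d_i1/d_o1 = +3.527.
d_o2 = 20.3 − (-32.10) = 52.40 cm.
Lens 2: 1/d_i2 = 1/(14.0) − 1/(52.40) = 0.05234, so d_i2 = 19.10 cm; m₂ = −d_i2/d_o2 = -0.3646.
m = m₁·m₂ = (+3.527)(-0.3646) = -1.29.

m = -1.29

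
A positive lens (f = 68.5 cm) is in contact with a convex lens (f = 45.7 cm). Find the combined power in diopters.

P = +3.65 D

P₁ = 1/f₁ = 1/(0.685 m) = +1.460 D; P₂ = 1/f₂ = 1/(0.457 m) = +2.188 D.
For thin lenses in contact, P = P₁ + P₂ = (+1.460) + (+2.188) = +3.65 D.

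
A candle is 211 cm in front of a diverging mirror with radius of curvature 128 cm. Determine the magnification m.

f = R/2 = 128/2 = 64.00 cm; for a diverging mirror, f = -64.00 cm.
1/d_i = 1/f − 1/d_o = 1/(-64.00) − 1/(211) = -0.02036, so d_i = -49.11 cm.
m = −d_i/d_o = −(-49.11)/(211) = +0.233.
The image is virtual, upright and reduced, behind the mirror.

m = +0.233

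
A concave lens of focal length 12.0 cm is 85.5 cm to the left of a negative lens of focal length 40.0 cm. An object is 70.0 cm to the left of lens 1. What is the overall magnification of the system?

f₁ = −12.0 cm (diverging).
Lens 1: 1/d_i1 = 1/(-12.0) − 1/(70.0) = -0.09762, so d_i1 = -10.24 cm; m₁ = −d_i1/d_o1 = +0.1463.
d_o2 = 85.5 − (-10.24) = 95.74 cm.
f₂ = −40.0 cm (diverging).
Lens 2: 1/d_i2 = 1/(-40.0) − 1/(95.74) = -0.03544, so d_i2 = -28.21 cm; m₂ = −d_i2/d_o2 = +0.2947.
m = m₁·m₂ = (+0.1463)(+0.2947) = +0.0431.

m = +0.0431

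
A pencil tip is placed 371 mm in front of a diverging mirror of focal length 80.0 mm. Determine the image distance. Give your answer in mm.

65.8 mm

For a diverging mirror, f = -80.0 mm.
Mirror equation: 1/d_i = 1/f − 1/d_o = 1/(-80.00) − 1/(371) = -0.01250 − 0.002695 = -0.01520, so d_i = -65.8 mm.
The image is virtual, upright and reduced, behind the mirror.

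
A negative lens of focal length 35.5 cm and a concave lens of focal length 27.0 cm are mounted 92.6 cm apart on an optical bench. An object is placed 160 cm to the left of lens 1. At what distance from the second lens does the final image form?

Lens 1 is diverging, so f₁ = −35.5 cm.
Lens 1: 1/d_i1 = 1/f₁ − 1/d_o1 = 1/(-35.5) − 1/(160) = -0.03442, so d_i1 = -29.05 cm.
The intermediate image is 29.05 cm to the left of lens 1 (virtual), which is 92.6 − (-29.05) = 121.6 cm to the left of lens 2, so d_o2 = +121.6 cm.
Lens 2 is diverging, so f₂ = −27.0 cm.
Lens 2: 1/d_i2 = 1/f₂ − 1/d_o2 = 1/(-27.0) − 1/(121.6) = -0.04526, so d_i2 = -22.1 cm.
The final image is virtual, 22.1 cm to the left of lens 2 (overall magnification ≈ 0.033).

22.1 cm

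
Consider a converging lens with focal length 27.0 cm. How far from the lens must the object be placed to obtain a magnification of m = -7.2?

m = −d_i/d_o ⇒ d_i = −m·d_o.
1/f = 1/d_o + 1/d_i = 1/d_o − 1/(m·d_o) = (1 − 1/m)/d_o, so d_o = f(1 − 1/m) = (27.00)(1 − 1/(-7.2)) = 30.8 cm.

30.8 cm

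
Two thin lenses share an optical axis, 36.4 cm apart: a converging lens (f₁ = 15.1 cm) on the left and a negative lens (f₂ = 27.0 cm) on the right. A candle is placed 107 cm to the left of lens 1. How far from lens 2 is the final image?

Lens 1: 1/d_i1 = 1/f₁ − 1/d_o1 = 1/(15.1) − 1/(107) = 0.05688, so d_i1 = 17.58 cm.
The intermediate image is 17.58 cm to the right of lens 1, which is 36.4 − (17.58) = 18.82 cm to the left of lens 2, so d_o2 = +18.82 cm.
Lens 2 is diverging, so f₂ = −27.0 cm.
Lens 2: 1/d_i2 = 1/f₂ − 1/d_o2 = 1/(-27.0) − 1/(18.82) = -0.09017, so d_i2 = -11.1 cm.
The final image is virtual, 11.1 cm to the left of lens 2 (overall magnification ≈ -0.097).

11.1 cm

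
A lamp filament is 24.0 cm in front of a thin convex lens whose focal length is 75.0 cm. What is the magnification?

m = +1.47

1/d_i = 1/f − 1/d_o = 1/(75.00) − 1/(24.0) = -0.02833, so d_i = -35.29 cm.
m = −d_i/d_o = −(-35.29)/(24.0) = +1.47.
The image is virtual, upright and enlarged, on the same side as the object.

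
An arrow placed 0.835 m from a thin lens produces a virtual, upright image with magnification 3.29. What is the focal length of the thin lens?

f = 1.20 m (converging)

m = −d_i/d_o ⇒ d_i = −m·d_o = −(+3.29)·(0.835) = -2.747 m.
1/f = 1/d_o + 1/d_i = 1/(0.835) + 1/(-2.747) = 0.8336, so f = 1.20 m.
Since f is positive, the thin lens is converging.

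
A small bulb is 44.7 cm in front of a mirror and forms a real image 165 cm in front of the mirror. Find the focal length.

f = 35.2 cm (concave)

Real image ⇒ d_i = +165 cm.
1/f = 1/d_o + 1/d_i = 1/(44.7) + 1/(165) = 0.02843, so f = 35.2 cm.
Since f is positive, the mirror is concave.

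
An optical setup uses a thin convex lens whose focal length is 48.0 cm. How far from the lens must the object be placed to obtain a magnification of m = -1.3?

84.9 cm

m = −d_i/d_o ⇒ d_i = −m·d_o.
1/f = 1/d_o + 1/d_i = 1/d_o − 1/(m·d_o) = (1 − 1/m)/d_o, so d_o = f(1 − 1/m) = (48.00)(1 − 1/(-1.3)) = 84.9 cm.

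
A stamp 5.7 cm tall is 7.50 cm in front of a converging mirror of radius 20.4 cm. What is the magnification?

f = R/2 = 20.4/2 = 10.20 cm.
1/d_i = 1/f − 1/d_o = 1/(10.20) − 1/(7.50) = -0.03529, so d_i = -28.33 cm.
m = −d_i/d_o = −(-28.33)/(7.50) = +3.78.
The image is virtual, upright and enlarged, behind the mirror.

m = +3.78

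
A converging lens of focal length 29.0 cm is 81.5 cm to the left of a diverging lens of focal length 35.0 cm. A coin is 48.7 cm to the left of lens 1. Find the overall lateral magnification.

Lens 1: 1/d_i1 = 1/(29.0) − 1/(48.7) = 0.01395, so d_i1 = 71.69 cm; m₁ = −d_i1/d_o1 = -1.472.
d_o2 = 81.5 − (71.69) = 9.810 cm.
f₂ = −35.0 cm (diverging).
Lens 2: 1/d_i2 = 1/(-35.0) − 1/(9.810) = -0.1305, so d_i2 = -7.662 cm; m₂ = −d_i2/d_o2 = +0.7811.
m = m₁·m₂ = (-1.472)(+0.7811) = -1.15.

m = -1.15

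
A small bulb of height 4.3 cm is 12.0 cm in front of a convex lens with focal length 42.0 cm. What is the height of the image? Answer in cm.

1/d_i = 1/f − 1/d_o = 1/(42.00) − 1/(12.0) = -0.05952, so d_i = -16.80 cm.
m = −d_i/d_o = +1.400.
|h_i| = |m|·h_o = 1.400 × 4.3 = 6.02 cm. The image is virtual, upright and enlarged, on the same side as the object.

6.02 cm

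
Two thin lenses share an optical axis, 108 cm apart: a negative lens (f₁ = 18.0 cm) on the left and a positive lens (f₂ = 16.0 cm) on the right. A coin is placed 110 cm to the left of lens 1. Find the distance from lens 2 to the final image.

18.4 cm

Lens 1 is diverging, so f₁ = −18.0 cm.
Lens 1: 1/d_i1 = 1/f₁ − 1/d_o1 = 1/(-18.0) − 1/(110) = -0.06465, so d_i1 = -15.47 cm.
The intermediate image is 15.47 cm to the left of lens 1 (virtual), which is 108 − (-15.47) = 123.5 cm to the left of lens 2, so d_o2 = +123.5 cm.
Lens 2: 1/d_i2 = 1/f₂ − 1/d_o2 = 1/(16.0) − 1/(123.5) = 0.05440, so d_i2 = 18.4 cm.
The final image is real, 18.4 cm to the right of lens 2 (overall magnification ≈ -0.021).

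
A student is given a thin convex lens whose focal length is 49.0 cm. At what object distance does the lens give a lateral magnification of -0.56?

m = −d_i/d_o ⇒ d_i = −m·d_o.
1/f = 1/d_o + 1/d_i = 1/d_o − 1/(m·d_o) = (1 − 1/m)/d_o, so d_o = f(1 − 1/m) = (49.00)(1 − 1/(-0.56)) = 136 cm.

136 cm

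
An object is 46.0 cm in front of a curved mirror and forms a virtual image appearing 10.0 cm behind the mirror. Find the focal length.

f = -12.8 cm (convex)

Virtual image ⇒ d_i = −10.0 cm.
1/f = 1/d_o + 1/d_i = 1/(46.0) + 1/(-10.0) = -0.07826, so f = -12.8 cm.
Since f is negative, the curved mirror is convex.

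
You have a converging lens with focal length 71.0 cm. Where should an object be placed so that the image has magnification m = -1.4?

m = −d_i/d_o ⇒ d_i = −m·d_o.
1/f = 1/d_o + 1/d_i = 1/d_o − 1/(m·d_o) = (1 − 1/m)/d_o, so d_o = f(1 − 1/m) = (71.00)(1 − 1/(-1.4)) = 122 cm.

122 cm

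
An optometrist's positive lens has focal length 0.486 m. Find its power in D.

P = +2.06 D

P = 1/f = 1/(0.486 m) = +2.06 D.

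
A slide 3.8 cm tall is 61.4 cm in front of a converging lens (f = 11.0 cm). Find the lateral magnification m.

m = -0.218

1/d_i = 1/f − 1/d_o = 1/(11.00) − 1/(61.4) = 0.07462, so d_i = 13.40 cm.
m = −d_i/d_o = −(13.40)/(61.4) = -0.218.
The image is real, inverted and reduced, on the far side of the lens.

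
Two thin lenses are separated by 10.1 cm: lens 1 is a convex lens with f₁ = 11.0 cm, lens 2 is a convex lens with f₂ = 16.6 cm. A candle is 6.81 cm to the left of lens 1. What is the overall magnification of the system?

m = -3.83

Lens 1: 1/d_i1 = 1/(11.0) − 1/(6.81) = -0.05593, so d_i1 = -17.88 cm; m₁ = −d_i1/d_o1 = +2.626.
d_o2 = 10.1 − (-17.88) = 27.98 cm.
Lens 2: 1/d_i2 = 1/(16.6) − 1/(27.98) = 0.02450, so d_i2 = 40.81 cm; m₂ = −d_i2/d_o2 = -1.459.
m = m₁·m₂ = (+2.626)(-1.459) = -3.83.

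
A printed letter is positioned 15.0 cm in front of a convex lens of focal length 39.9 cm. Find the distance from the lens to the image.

Lens equation: 1/s_i = 1/f − 1/s_o = 1/(39.90) − 1/(15.0) = 0.02506 − 0.06667 = -0.04160, so s_i = -24.0 cm.
The image is virtual, upright and enlarged, on the same side as the object.

24.0 cm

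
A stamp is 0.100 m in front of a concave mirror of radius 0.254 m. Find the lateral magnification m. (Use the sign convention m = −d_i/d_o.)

f = R/2 = 0.254/2 = 0.1270 m.
1/d_i = 1/f − 1/d_o = 1/(0.1270) − 1/(0.100) = -2.126, so d_i = -0.4704 m.
m = −d_i/d_o = −(-0.4704)/(0.100) = +4.70.
The image is virtual, upright and enlarged, behind the mirror.

m = +4.70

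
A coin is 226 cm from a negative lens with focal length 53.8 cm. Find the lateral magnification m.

m = +0.192

For a negative lens, f = -53.8 cm.
1/d_i = 1/f − 1/d_o = 1/(-53.80) − 1/(226) = -0.02301, so d_i = -43.46 cm.
m = −d_i/d_o = −(-43.46)/(226) = +0.192.
The image is virtual, upright and reduced, on the same side as the object.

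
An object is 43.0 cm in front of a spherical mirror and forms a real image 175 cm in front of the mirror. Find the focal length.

Real image ⇒ d_i = +175 cm.
1/f = 1/d_o + 1/d_i = 1/(43.0) + 1/(175) = 0.02897, so f = 34.5 cm.
Since f is positive, the spherical mirror is concave.

f = 34.5 cm (concave)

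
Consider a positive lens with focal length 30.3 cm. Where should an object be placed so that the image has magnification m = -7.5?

34.3 cm

m = −d_i/d_o ⇒ d_i = −m·d_o.
1/f = 1/d_o + 1/d_i = 1/d_o − 1/(m·d_o) = (1 − 1/m)/d_o, so d_o = f(1 − 1/m) = (30.30)(1 − 1/(-7.5)) = 34.3 cm.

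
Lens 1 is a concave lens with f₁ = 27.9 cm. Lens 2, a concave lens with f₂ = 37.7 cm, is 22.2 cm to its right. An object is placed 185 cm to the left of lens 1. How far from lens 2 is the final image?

20.8 cm

Lens 1 is diverging, so f₁ = −27.9 cm.
Lens 1: 1/d_i1 = 1/f₁ − 1/d_o1 = 1/(-27.9) − 1/(185) = -0.04125, so d_i1 = -24.24 cm.
The intermediate image is 24.24 cm to the left of lens 1 (virtual), which is 22.2 − (-24.24) = 46.44 cm to the left of lens 2, so d_o2 = +46.44 cm.
Lens 2 is diverging, so f₂ = −37.7 cm.
Lens 2: 1/d_i2 = 1/f₂ − 1/d_o2 = 1/(-37.7) − 1/(46.44) = -0.04806, so d_i2 = -20.8 cm.
The final image is virtual, 20.8 cm to the left of lens 2 (overall magnification ≈ 0.059).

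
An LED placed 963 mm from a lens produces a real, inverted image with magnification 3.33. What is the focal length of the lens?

m = −d_i/d_o ⇒ d_i = −m·d_o = −(-3.33)·(963) = 3207 mm.
1/f = 1/d_o + 1/d_i = 1/(963) + 1/(3207) = 0.001350, so f = 741 mm.
Since f is positive, the lens is converging.

f = 741 mm (converging)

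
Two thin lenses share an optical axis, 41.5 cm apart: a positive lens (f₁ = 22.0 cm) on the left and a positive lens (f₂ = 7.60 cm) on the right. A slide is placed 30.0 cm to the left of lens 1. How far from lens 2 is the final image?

Lens 1: 1/d_i1 = 1/f₁ − 1/d_o1 = 1/(22.0) − 1/(30.0) = 0.01212, so d_i1 = 82.50 cm.
The intermediate image is 82.50 cm to the right of lens 1, which lies 41.00 cm to the right of lens 2 — a virtual object — so d_o2 = −41.00 cm.
Lens 2: 1/d_i2 = 1/f₂ − 1/d_o2 = 1/(7.60) − 1/(-41.00) = 0.1560, so d_i2 = 6.41 cm.
The final image is real, 6.41 cm to the right of lens 2 (overall magnification ≈ -0.43).

6.41 cm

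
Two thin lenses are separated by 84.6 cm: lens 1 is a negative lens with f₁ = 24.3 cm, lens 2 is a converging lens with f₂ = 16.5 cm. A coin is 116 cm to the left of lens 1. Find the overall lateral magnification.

f₁ = −24.3 cm (diverging).
Lens 1: 1/d_i1 = 1/(-24.3) − 1/(116) = -0.04977, so d_i1 = -20.09 cm; m₁ = −d_i1/d_o1 = +0.1732.
d_o2 = 84.6 − (-20.09) = 104.7 cm.
Lens 2: 1/d_i2 = 1/(16.5) − 1/(104.7) = 0.05105, so d_i2 = 19.59 cm; m₂ = −d_i2/d_o2 = -0.1871.
m = m₁·m₂ = (+0.1732)(-0.1871) = -0.0324.

m = -0.0324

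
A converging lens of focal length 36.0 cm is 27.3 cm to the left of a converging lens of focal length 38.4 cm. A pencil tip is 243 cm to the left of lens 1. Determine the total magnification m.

Lens 1: 1/d_i1 = 1/(36.0) − 1/(243) = 0.02366, so d_i1 = 42.26 cm; m₁ = −d_i1/d_o1 = -0.1739.
d_o2 = 27.3 − (42.26) = -14.96 cm (virtual object).
Lens 2: 1/d_i2 = 1/(38.4) − 1/(-14.96) = 0.09289, so d_i2 = 10.77 cm; m₂ = −d_i2/d_o2 = +0.7196.
m = m₁·m₂ = (-0.1739)(+0.7196) = -0.125.

m = -0.125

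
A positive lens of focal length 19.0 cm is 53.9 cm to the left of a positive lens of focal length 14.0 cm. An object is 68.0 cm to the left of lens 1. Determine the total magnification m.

Lens 1: 1/d_i1 = 1/(19.0) − 1/(68.0) = 0.03793, so d_i1 = 26.37 cm; m₁ = −d_i1/d_o1 = -0.3878.
d_o2 = 53.9 − (26.37) = 27.53 cm.
Lens 2: 1/d_i2 = 1/(14.0) − 1/(27.53) = 0.03510, so d_i2 = 28.49 cm; m₂ = −d_i2/d_o2 = -1.035.
m = m₁·m₂ = (-0.3878)(-1.035) = +0.401.

m = +0.401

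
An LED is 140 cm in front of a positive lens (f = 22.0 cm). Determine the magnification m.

1/d_i = 1/f − 1/d_o = 1/(22.00) − 1/(140) = 0.03831, so d_i = 26.10 cm.
m = −d_i/d_o = −(26.10)/(140) = -0.186.
The image is real, inverted and reduced, on the far side of the lens.

m = -0.186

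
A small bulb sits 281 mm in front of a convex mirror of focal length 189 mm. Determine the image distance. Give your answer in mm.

For a convex mirror, f = -189 mm.
Mirror equation: 1/d_i = 1/f − 1/d_o = 1/(-189.0) − 1/(281) = -0.005291 − 0.003559 = -0.008850, so d_i = -113 mm.
The image is virtual, upright and reduced, behind the mirror.

113 mm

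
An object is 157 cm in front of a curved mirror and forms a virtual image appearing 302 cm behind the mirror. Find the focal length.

f = 327 cm (concave)

Virtual image ⇒ d_i = −302 cm.
1/f = 1/d_o + 1/d_i = 1/(157) + 1/(-302) = 0.003058, so f = 327 cm.
Since f is positive, the curved mirror is concave.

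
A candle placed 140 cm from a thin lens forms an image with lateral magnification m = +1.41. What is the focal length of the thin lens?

m = −d_i/d_o ⇒ d_i = −m·d_o = −(+1.41)·(140) = -197.4 cm.
1/f = 1/d_o + 1/d_i = 1/(140) + 1/(-197.4) = 0.002077, so f = 481 cm.
Since f is positive, the thin lens is converging.

f = 481 cm (converging)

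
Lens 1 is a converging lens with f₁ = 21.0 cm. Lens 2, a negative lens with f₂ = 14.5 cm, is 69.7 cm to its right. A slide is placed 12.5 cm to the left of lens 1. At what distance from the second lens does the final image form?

Lens 1: 1/d_i1 = 1/f₁ − 1/d_o1 = 1/(21.0) − 1/(12.5) = -0.03238, so d_i1 = -30.88 cm.
The intermediate image is 30.88 cm to the left of lens 1 (virtual), which is 69.7 − (-30.88) = 100.6 cm to the left of lens 2, so d_o2 = +100.6 cm.
Lens 2 is diverging, so f₂ = −14.5 cm.
Lens 2: 1/d_i2 = 1/f₂ − 1/d_o2 = 1/(-14.5) − 1/(100.6) = -0.07891, so d_i2 = -12.7 cm.
The final image is virtual, 12.7 cm to the left of lens 2 (overall magnification ≈ 0.31).

12.7 cm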